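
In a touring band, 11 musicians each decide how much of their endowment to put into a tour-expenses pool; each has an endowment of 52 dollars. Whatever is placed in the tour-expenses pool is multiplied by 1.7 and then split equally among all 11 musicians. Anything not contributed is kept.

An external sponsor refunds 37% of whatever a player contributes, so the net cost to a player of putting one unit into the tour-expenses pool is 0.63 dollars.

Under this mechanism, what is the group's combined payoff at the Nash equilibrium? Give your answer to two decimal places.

Even with the mechanism, each unit contributed returns only (1.7/11) / 0.63 = 0.2453 per unit of net cost, so contributing nothing is still dominant.
At the Nash equilibrium no one contributes; group total payoff = 11 × 52 = 572.

572.00 dollars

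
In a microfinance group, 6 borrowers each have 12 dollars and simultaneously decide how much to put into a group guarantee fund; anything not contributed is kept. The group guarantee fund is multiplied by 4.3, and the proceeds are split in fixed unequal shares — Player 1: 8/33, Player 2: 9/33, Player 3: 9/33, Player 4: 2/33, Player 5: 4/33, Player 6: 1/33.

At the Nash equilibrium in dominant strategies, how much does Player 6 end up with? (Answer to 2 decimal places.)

16.69 dollars

Player j's private return per contributed unit is 4.3 × (j's share). Contributing is weakly dominant for j when that share is at least 1/4.3 = 0.2326, and contributing 0 is dominant otherwise.
The shares above 0.2326 belong to Player 1, Player 2 and Player 3, contributing 12 each; the remaining 3 contribute 0. Total contributed: 36.
Player 6 keeps 12 and receives 4.3 × 36 × 1/33 = 4.69 from the group guarantee fund, for a payoff of 16.69.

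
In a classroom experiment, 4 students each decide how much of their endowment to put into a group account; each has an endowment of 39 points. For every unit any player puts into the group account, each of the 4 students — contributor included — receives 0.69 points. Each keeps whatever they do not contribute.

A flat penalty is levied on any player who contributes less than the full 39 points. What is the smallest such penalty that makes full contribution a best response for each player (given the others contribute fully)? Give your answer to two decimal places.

Given the others contribute fully, the best deviation is to contribute 0 (any partial contribution still incurs the fine and gives up units whose private return 0.69 is below 1).
Deviating from 39 to 0 saves 39 points but forfeits the deviator's share of the drop in the group account: 0.69 × 39 = 26.91.
So the deviation gain is 39 − 26.91 = 12.09, and the fine must be at least 12.09 points to wipe it out.

12.09 points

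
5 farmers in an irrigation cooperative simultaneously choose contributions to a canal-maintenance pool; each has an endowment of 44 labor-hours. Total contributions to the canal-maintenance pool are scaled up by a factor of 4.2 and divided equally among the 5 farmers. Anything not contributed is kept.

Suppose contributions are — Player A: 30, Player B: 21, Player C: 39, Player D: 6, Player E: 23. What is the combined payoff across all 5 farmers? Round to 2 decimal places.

600.80 labor-hours

Total contributed: 30 + 21 + 39 + 6 + 23 = 119; total kept: 5 × 44 − 119 = 101.
The canal-maintenance pool pays out 4.2 × 119 = 499.80 in aggregate.
Group total = 101 + 499.80 = 600.80.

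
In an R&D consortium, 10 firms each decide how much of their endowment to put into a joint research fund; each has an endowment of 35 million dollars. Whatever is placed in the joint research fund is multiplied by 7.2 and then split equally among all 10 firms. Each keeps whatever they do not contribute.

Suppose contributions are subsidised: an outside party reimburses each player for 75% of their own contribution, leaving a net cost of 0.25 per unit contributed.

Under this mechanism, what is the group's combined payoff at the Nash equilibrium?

The effective private return per unit is now (7.2/10) / 0.25 = 2.8800 > 1, so every player's dominant strategy flips to full contribution.
At the Nash equilibrium everyone contributes 35. Group total payoff = 10 × (35 × 0.75 + 7.2 × 35) = 2782.50.

2782.50 million dollars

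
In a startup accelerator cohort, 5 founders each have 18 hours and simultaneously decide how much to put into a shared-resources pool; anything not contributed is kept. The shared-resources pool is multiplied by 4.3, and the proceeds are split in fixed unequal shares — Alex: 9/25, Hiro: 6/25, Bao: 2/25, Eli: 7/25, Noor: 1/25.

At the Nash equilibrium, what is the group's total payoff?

Player j's private return per contributed unit is 4.3 × (j's share). Contributing is weakly dominant for j when that share is at least 1/4.3 = 0.2326, and contributing 0 is dominant otherwise.
Alex, Hiro and Eli clear that bar, contributing 18 each; the remaining 2 contribute 0. Total contributed: 54.
The shared-resources pool pays out 4.3 × 54 = 232.20 in total (split across the unequal shares, but the aggregate is all that matters for the group sum).
The 2 free-riders keep 18 each, adding 36. Group total = 36 + 232.20 = 268.20.

268.20 hours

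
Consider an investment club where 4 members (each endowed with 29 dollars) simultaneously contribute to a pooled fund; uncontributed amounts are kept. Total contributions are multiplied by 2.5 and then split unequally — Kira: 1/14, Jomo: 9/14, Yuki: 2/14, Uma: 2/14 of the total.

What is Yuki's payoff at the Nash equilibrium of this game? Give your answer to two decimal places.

39.36 dollars

Each unit j contributes comes back to j as 2.5 × (j's share), so j prefers to contribute only if that share exceeds 1/2.5 = 0.4000; otherwise keeping the unit dominates.
The only share above 0.4000 is Jomo's 9/14, contributing 29; the remaining 3 contribute 0. Total contributed: 29.
Yuki keeps 29 and receives 2.5 × 29 × 2/14 = 10.36 from the pooled fund, for a payoff of 39.36.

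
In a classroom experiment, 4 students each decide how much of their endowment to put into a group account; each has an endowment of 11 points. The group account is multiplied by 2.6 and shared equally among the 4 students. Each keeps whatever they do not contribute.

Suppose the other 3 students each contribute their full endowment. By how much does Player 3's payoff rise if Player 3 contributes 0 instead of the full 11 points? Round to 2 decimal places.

3.85 points

Switching from a contribution of 11 to 0 lets Player 3 keep an extra 11 points, but lowers the group account by 11, which costs Player 3 their own share of that drop: 2.6/4 × 11 = 7.15.
Net gain = 11 − 7.15 = 3.85. The private return per contributed unit (0.6500) is below 1, so free-riding is indeed the best response regardless of what the others do.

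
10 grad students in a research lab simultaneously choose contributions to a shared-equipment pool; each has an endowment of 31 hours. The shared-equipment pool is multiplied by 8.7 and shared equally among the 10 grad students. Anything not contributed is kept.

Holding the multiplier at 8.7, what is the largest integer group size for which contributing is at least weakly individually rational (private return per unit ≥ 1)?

Private return per unit is 8.7/(group size), which is ≥ 1 whenever the group size is ≤ 8.7.
The largest such integer is 8.

8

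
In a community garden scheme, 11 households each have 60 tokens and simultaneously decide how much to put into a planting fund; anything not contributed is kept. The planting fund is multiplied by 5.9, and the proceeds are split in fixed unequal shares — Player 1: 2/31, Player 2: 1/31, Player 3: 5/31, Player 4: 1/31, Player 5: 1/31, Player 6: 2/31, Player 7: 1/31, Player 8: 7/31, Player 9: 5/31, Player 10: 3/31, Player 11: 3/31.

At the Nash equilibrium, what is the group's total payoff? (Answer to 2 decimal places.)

954.00 tokens

For player j, contributing a unit is worthwhile iff 5.9 × (j's share) ≥ 1, i.e. iff j's share is at least 0.1695.
Only Player 8 (7/31) clears that bar, contributing 60; the remaining 10 contribute 0. Total contributed: 60.
The planting fund pays out 5.9 × 60 = 354.00 in total (split across the unequal shares, but the aggregate is all that matters for the group sum).
The 10 free-riders keep 60 each, adding 600. Group total = 600 + 354.00 = 954.00.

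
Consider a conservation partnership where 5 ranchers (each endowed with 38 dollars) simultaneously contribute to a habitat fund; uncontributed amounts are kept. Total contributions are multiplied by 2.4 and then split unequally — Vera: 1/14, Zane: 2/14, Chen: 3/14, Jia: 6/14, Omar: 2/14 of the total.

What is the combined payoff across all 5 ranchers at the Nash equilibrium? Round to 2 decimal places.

243.20 dollars

Each unit j contributes comes back to j as 2.4 × (j's share), so j prefers to contribute only if that share exceeds 1/2.4 = 0.4167; otherwise keeping the unit dominates.
The only share above 0.4167 is Jia's 6/14, contributing 38; the remaining 4 contribute 0. Total contributed: 38.
The habitat fund pays out 2.4 × 38 = 91.20 in total (split across the unequal shares, but the aggregate is all that matters for the group sum).
The 4 free-riders keep 38 each, adding 152. Group total = 152 + 91.20 = 243.20.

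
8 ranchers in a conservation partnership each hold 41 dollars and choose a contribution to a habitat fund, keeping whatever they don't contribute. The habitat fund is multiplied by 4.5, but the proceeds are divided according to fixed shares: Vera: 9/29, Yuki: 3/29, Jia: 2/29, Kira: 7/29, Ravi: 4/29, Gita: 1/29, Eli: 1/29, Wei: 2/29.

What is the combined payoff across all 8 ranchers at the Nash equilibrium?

615.00 dollars

Each unit j contributes comes back to j as 4.5 × (j's share), so j prefers to contribute only if that share exceeds 1/4.5 = 0.2222; otherwise keeping the unit dominates.
Vera and Kira are above the threshold, contributing 41 each; the remaining 6 contribute 0. Total contributed: 82.
The habitat fund pays out 4.5 × 82 = 369.00 in total (split across the unequal shares, but the aggregate is all that matters for the group sum).
The 6 free-riders keep 41 each, adding 246. Group total = 246 + 369.00 = 615.00.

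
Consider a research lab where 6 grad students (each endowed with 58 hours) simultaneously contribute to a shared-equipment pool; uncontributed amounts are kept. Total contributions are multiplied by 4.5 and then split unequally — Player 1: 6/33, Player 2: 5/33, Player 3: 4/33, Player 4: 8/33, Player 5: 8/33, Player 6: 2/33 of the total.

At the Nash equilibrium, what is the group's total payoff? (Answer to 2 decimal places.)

754.00 hours

A player with share s gets back 4.5·s per unit contributed, so full contribution is dominant for anyone with s > 1/4.5 = 0.2222 and zero contribution is dominant for anyone below.
The shares above 0.2222 belong to Player 4 and Player 5, contributing 58 each; the remaining 4 contribute 0. Total contributed: 116.
The shared-equipment pool pays out 4.5 × 116 = 522.00 in total (split across the unequal shares, but the aggregate is all that matters for the group sum).
The 4 free-riders keep 58 each, adding 232. Group total = 232 + 522.00 = 754.00.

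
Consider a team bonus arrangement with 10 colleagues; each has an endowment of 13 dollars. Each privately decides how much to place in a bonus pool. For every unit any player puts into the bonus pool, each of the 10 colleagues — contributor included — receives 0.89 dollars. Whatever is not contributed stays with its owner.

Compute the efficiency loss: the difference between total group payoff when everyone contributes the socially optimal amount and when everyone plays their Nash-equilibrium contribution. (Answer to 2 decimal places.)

1027.00 dollars

The private return per contributed unit is 0.89 < 1, so contributing 0 is dominant for every player. At the Nash equilibrium everyone keeps their 13, and the group total is 10 × 13 = 130.
Each contributed unit returns 8.900 to the group as a whole (0.89 to each of 10 players), which exceeds 1, so the social optimum is full contribution: group total = 8.900 × 130 = 1157.00.
Efficiency loss = 1157.00 − 130 = 1027.00.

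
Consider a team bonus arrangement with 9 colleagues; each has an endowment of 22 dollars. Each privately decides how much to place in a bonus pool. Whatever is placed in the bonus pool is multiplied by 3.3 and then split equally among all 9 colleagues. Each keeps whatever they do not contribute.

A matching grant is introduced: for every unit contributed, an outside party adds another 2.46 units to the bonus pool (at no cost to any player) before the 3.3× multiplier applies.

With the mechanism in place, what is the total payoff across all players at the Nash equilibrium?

2260.76 dollars

With the mechanism, a contributed unit returns 3.3 × 3.46 / 9 = 1.2687 per unit of net cost to the contributor — now above 1 — so contributing fully is weakly dominant for every player.
So the Nash equilibrium is full contribution by all 9; the group earns 3.3 × 3.46 × 198 = 2260.76.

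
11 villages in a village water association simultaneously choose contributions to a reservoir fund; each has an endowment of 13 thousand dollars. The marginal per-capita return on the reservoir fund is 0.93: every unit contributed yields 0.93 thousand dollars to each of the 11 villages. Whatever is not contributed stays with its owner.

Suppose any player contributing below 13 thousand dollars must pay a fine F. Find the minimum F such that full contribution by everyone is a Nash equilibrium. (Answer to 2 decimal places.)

Given the others contribute fully, the best deviation is to contribute 0 (any partial contribution still incurs the fine and gives up units whose private return 0.93 is below 1).
Deviating from 13 to 0 saves 13 thousand dollars but forfeits the deviator's share of the drop in the reservoir fund: 0.93 × 13 = 12.09.
So the deviation gain is 13 − 12.09 = 0.91, and the fine must be at least 0.91 thousand dollars to wipe it out.

0.91 thousand dollars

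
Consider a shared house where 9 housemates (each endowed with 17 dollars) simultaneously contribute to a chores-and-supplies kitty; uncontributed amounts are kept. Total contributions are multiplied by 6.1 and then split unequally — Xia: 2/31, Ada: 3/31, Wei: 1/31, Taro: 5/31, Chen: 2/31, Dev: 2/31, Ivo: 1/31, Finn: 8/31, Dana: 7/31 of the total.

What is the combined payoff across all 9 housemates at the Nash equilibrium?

For player j, contributing a unit is worthwhile iff 6.1 × (j's share) ≥ 1, i.e. iff j's share is at least 0.1639.
Finn and Dana clear that bar, contributing 17 each; the remaining 7 contribute 0. Total contributed: 34.
The chores-and-supplies kitty pays out 6.1 × 34 = 207.40 in total (split across the unequal shares, but the aggregate is all that matters for the group sum).
The 7 free-riders keep 17 each, adding 119. Group total = 119 + 207.40 = 326.40.

326.40 dollars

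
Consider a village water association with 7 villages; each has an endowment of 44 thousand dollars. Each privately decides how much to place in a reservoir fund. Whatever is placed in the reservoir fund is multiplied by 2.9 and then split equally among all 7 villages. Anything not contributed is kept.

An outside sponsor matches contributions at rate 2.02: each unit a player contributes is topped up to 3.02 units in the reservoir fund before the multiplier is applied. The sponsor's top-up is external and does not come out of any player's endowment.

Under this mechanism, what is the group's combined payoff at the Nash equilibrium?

The effective private return per unit is now 2.9 × 3.02 / 7 = 1.2511 > 1, so every player's dominant strategy flips to full contribution.
So the Nash equilibrium is full contribution by all 7; the group earns 2.9 × 3.02 × 308 = 2697.46.

2697.46 thousand dollars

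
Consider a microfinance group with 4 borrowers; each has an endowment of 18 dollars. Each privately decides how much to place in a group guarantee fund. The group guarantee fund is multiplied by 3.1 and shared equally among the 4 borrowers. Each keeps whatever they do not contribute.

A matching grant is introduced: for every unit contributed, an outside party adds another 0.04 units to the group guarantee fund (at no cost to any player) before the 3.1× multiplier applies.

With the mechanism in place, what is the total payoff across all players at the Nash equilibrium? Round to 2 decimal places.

72.00 dollars

With the mechanism, a contributed unit returns 3.1 × 1.04 / 4 = 0.8060 per unit of net cost — still below 1 — so contributing 0 remains dominant for every player.
At the Nash equilibrium no one contributes; group total payoff = 4 × 18 = 72.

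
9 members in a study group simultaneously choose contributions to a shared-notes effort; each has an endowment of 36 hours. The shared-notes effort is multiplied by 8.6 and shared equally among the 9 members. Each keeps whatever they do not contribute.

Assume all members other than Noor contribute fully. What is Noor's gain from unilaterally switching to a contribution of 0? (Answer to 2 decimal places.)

Switching from a contribution of 36 to 0 lets Noor keep an extra 36 hours, but lowers the shared-notes effort by 36, which costs Noor their own share of that drop: 8.6/9 × 36 = 34.40.
Net gain = 36 − 34.40 = 1.60. The private return per contributed unit (0.9556) is below 1, so free-riding is indeed the best response regardless of what the others do.

1.60 hours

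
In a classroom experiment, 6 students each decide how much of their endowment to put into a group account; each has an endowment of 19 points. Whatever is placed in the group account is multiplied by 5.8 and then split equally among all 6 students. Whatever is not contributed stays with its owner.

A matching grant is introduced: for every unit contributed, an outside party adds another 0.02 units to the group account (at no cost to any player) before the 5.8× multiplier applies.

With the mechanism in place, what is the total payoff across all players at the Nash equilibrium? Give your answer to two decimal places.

Even with the mechanism, each unit contributed returns only 5.8 × 1.02 / 6 = 0.9860 per unit of net cost, so contributing nothing is still dominant.
At the Nash equilibrium no one contributes; group total payoff = 6 × 19 = 114.

114.00 points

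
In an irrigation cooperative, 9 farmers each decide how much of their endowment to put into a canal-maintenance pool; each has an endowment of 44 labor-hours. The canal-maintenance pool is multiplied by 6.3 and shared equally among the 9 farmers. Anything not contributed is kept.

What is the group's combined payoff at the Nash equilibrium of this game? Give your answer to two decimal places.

Each contributed unit returns 6.3/9 = 0.7000 to its contributor — below 1 — so contributing 0 is dominant for every player. At the Nash equilibrium everyone keeps their 44, and the group total is 9 × 44 = 396.

396.00 labor-hours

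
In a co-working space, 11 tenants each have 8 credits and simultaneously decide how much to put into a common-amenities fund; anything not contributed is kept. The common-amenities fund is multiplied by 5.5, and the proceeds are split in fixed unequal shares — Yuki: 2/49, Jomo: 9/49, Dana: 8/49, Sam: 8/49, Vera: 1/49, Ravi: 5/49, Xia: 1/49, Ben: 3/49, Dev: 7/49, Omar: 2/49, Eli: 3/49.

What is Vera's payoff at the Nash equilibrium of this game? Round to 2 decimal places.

8.90 credits

A player with share s gets back 5.5·s per unit contributed, so full contribution is dominant for anyone with s > 1/5.5 = 0.1818 and zero contribution is dominant for anyone below.
Jomo alone (share 9/49) is above the threshold, contributing 8; the remaining 10 contribute 0. Total contributed: 8.
Vera keeps 8 and receives 5.5 × 8 × 1/49 = 0.90 from the common-amenities fund, for a payoff of 8.90.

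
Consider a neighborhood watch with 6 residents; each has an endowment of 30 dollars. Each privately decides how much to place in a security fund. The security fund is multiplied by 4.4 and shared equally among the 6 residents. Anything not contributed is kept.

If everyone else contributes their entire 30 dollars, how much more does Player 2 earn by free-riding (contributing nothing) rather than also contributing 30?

8.00 dollars

Switching from a contribution of 30 to 0 lets Player 2 keep an extra 30 dollars, but lowers the security fund by 30, which costs Player 2 their own share of that drop: 4.4/6 × 30 = 22.00.
Net gain = 30 − 22.00 = 8.00. The private return per contributed unit (0.7333) is below 1, so free-riding is indeed the best response regardless of what the others do.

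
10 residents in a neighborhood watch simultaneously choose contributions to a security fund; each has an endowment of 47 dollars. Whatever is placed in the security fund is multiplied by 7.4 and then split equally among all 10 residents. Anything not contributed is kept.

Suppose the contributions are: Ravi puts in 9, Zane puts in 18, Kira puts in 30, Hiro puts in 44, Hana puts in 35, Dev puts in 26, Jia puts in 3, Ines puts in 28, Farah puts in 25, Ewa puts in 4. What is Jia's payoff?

208.28 dollars

Total contributed: 9 + 18 + 30 + 44 + 35 + 26 + 3 + 28 + 25 + 4 = 222.
Each receives 7.4 × 222 / 10 = 164.28 from the security fund.
Jia keeps 47 − 3 = 44, so Jia's payoff is 44 + 164.28 = 208.28.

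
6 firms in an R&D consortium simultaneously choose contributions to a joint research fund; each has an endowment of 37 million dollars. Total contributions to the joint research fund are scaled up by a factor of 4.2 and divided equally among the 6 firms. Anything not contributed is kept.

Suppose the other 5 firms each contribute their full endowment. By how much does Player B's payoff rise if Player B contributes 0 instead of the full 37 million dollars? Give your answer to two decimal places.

Switching from a contribution of 37 to 0 lets Player B keep an extra 37 million dollars, but lowers the joint research fund by 37, which costs Player B their own share of that drop: 4.2/6 × 37 = 25.90.
Net gain = 37 − 25.90 = 11.10. The private return per contributed unit (0.7000) is below 1, so free-riding is indeed the best response regardless of what the others do.

11.10 million dollars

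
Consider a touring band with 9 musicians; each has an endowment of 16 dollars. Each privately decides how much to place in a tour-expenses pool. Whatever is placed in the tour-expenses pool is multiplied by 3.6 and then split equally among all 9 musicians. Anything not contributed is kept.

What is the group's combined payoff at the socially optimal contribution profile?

518.40 dollars

Each contributed unit returns 3.600 to the group as a whole (0.4000 to each of 9 players), which exceeds 1, so the social optimum is full contribution: group total = 3.600 × 144 = 518.40.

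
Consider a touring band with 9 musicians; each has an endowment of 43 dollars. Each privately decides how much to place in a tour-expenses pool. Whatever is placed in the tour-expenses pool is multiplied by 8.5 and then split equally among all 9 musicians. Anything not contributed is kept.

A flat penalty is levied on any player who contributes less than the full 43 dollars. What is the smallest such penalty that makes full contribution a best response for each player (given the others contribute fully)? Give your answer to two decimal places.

Given the others contribute fully, the best deviation is to contribute 0 (any partial contribution still incurs the fine and gives up units whose private return 0.9444 is below 1).
Deviating from 43 to 0 saves 43 dollars but forfeits the deviator's share of the drop in the tour-expenses pool: 8.5/9 × 43 = 40.61.
So the deviation gain is 43 − 40.61 = 2.39, and the fine must be at least 2.39 dollars to wipe it out.

2.39 dollars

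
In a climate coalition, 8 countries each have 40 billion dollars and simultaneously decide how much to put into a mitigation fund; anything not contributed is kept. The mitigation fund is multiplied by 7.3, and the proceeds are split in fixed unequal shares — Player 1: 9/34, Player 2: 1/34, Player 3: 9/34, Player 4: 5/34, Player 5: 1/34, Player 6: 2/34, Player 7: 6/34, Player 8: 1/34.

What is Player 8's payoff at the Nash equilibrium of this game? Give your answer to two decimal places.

Each unit j contributes comes back to j as 7.3 × (j's share), so j prefers to contribute only if that share exceeds 1/7.3 = 0.1370; otherwise keeping the unit dominates.
Player 1, Player 3, Player 4 and Player 7 are above the threshold, contributing 40 each; the remaining 4 contribute 0. Total contributed: 160.
Player 8 keeps 40 and receives 7.3 × 160 × 1/34 = 34.35 from the mitigation fund, for a payoff of 74.35.

74.35 billion dollars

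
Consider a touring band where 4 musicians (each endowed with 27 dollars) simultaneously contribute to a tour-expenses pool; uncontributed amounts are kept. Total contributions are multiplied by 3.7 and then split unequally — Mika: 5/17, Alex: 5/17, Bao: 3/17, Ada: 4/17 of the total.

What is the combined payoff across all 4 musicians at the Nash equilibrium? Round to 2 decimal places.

Player j's private return per contributed unit is 3.7 × (j's share). Contributing is weakly dominant for j when that share is at least 1/3.7 = 0.2703, and contributing 0 is dominant otherwise.
The shares above 0.2703 belong to Mika and Alex, contributing 27 each; the remaining 2 contribute 0. Total contributed: 54.
The tour-expenses pool pays out 3.7 × 54 = 199.80 in total (split across the unequal shares, but the aggregate is all that matters for the group sum).
The 2 free-riders keep 27 each, adding 54. Group total = 54 + 199.80 = 253.80.

253.80 dollars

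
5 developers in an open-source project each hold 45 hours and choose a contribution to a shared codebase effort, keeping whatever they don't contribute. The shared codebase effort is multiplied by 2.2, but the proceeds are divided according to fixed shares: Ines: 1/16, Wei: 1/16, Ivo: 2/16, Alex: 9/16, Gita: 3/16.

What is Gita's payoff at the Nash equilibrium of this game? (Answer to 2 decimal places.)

63.56 hours

A player with share s gets back 2.2·s per unit contributed, so full contribution is dominant for anyone with s > 1/2.2 = 0.4545 and zero contribution is dominant for anyone below.
Only Alex (9/16) clears that bar, contributing 45; the remaining 4 contribute 0. Total contributed: 45.
Gita keeps 45 and receives 2.2 × 45 × 3/16 = 18.56 from the shared codebase effort, for a payoff of 63.56.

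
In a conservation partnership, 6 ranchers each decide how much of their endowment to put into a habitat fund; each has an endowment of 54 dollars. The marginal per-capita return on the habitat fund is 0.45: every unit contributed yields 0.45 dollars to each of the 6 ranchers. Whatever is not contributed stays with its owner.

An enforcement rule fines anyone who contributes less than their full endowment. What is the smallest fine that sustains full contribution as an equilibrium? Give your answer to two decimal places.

Given the others contribute fully, the best deviation is to contribute 0 (any partial contribution still incurs the fine and gives up units whose private return 0.45 is below 1).
Deviating from 54 to 0 saves 54 dollars but forfeits the deviator's share of the drop in the habitat fund: 0.45 × 54 = 24.30.
So the deviation gain is 54 − 24.30 = 29.70, and the fine must be at least 29.70 dollars to wipe it out.

29.70 dollars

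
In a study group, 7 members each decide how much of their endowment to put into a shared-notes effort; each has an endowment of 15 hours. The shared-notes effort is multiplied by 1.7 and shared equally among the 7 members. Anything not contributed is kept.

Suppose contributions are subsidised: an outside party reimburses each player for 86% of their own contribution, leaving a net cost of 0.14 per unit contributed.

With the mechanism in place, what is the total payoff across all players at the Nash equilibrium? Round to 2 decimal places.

With the mechanism, a contributed unit returns (1.7/7) / 0.14 = 1.7347 per unit of net cost to the contributor — now above 1 — so contributing fully is weakly dominant for every player.
At the Nash equilibrium everyone contributes 15. Group total payoff = 7 × (15 × 0.86 + 1.7 × 15) = 268.80.

268.80 hours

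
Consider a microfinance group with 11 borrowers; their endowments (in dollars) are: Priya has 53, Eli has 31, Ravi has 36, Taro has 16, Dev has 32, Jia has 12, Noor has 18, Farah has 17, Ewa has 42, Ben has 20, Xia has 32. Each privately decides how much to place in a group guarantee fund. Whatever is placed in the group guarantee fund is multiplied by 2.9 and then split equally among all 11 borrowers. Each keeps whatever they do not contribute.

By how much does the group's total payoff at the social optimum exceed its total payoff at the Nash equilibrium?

587.10 dollars

The private return per contributed unit is 2.9/11 = 0.2636 < 1 for every player regardless of endowment, so the Nash equilibrium is zero contribution and the group total is Σ E_j = 53 + 31 + 36 + 16 + 32 + 12 + 18 + 17 + 42 + 20 + 32 = 309.
Each contributed unit returns 2.900 to the group, so the social optimum is full contribution by everyone: group total = 2.900 × 309 = 896.10.
Efficiency loss = (2.900 − 1) × 309 = 587.10.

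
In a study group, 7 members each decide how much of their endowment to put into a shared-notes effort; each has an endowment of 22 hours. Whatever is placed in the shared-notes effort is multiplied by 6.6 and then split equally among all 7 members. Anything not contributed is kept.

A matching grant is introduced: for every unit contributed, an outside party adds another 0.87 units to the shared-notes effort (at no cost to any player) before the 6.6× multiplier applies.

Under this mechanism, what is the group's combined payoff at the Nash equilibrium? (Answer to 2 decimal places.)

1900.67 hours

With the mechanism, a contributed unit returns 6.6 × 1.87 / 7 = 1.7631 per unit of net cost to the contributor — now above 1 — so contributing fully is weakly dominant for every player.
So the Nash equilibrium is full contribution by all 7; the group earns 6.6 × 1.87 × 154 = 1900.67.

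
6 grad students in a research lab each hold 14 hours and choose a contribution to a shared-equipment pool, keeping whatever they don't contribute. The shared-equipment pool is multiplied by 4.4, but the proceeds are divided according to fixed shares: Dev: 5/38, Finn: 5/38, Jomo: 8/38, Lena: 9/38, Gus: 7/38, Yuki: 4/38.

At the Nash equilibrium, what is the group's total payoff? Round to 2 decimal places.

Each unit j contributes comes back to j as 4.4 × (j's share), so j prefers to contribute only if that share exceeds 1/4.4 = 0.2273; otherwise keeping the unit dominates.
Lena alone (share 9/38) is above the threshold, contributing 14; the remaining 5 contribute 0. Total contributed: 14.
The shared-equipment pool pays out 4.4 × 14 = 61.60 in total (split across the unequal shares, but the aggregate is all that matters for the group sum).
The 5 free-riders keep 14 each, adding 70. Group total = 70 + 61.60 = 131.60.

131.60 hours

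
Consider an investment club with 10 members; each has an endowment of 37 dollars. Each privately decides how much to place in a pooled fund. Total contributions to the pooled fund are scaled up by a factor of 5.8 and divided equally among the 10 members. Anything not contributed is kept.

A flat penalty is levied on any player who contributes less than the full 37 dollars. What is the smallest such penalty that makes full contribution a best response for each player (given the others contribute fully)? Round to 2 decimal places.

15.54 dollars

Given the others contribute fully, the best deviation is to contribute 0 (any partial contribution still incurs the fine and gives up units whose private return 0.5800 is below 1).
Deviating from 37 to 0 saves 37 dollars but forfeits the deviator's share of the drop in the pooled fund: 5.8/10 × 37 = 21.46.
So the deviation gain is 37 − 21.46 = 15.54, and the fine must be at least 15.54 dollars to wipe it out.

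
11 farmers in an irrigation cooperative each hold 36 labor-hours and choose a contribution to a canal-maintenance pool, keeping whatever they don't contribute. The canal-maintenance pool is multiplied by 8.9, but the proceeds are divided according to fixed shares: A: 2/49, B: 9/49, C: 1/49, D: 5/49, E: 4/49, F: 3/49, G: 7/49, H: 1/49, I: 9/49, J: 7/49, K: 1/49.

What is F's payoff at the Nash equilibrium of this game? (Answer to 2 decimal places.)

114.47 labor-hours

Each unit j contributes comes back to j as 8.9 × (j's share), so j prefers to contribute only if that share exceeds 1/8.9 = 0.1124; otherwise keeping the unit dominates.
The shares above 0.1124 belong to B, G, I and J, contributing 36 each; the remaining 7 contribute 0. Total contributed: 144.
F keeps 36 and receives 8.9 × 144 × 3/49 = 78.47 from the canal-maintenance pool, for a payoff of 114.47.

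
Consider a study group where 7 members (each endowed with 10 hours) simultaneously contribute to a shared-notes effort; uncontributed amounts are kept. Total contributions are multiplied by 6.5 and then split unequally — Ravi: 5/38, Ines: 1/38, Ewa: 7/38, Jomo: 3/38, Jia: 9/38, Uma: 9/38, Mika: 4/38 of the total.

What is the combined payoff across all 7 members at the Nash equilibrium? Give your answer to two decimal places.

235.00 hours

Player j's private return per contributed unit is 6.5 × (j's share). Contributing is weakly dominant for j when that share is at least 1/6.5 = 0.1538, and contributing 0 is dominant otherwise.
Ewa, Jia and Uma are above the threshold, contributing 10 each; the remaining 4 contribute 0. Total contributed: 30.
The shared-notes effort pays out 6.5 × 30 = 195.00 in total (split across the unequal shares, but the aggregate is all that matters for the group sum).
The 4 free-riders keep 10 each, adding 40. Group total = 40 + 195.00 = 235.00.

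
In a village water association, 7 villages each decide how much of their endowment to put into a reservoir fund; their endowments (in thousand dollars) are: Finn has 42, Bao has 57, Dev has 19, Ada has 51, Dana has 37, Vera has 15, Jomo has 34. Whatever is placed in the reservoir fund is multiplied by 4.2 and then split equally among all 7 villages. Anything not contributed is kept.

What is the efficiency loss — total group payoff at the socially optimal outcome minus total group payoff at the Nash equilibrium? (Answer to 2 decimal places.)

816.00 thousand dollars

The private return per contributed unit is 4.2/7 = 0.6000 < 1 for every player regardless of endowment, so the Nash equilibrium is zero contribution and the group total is Σ E_j = 42 + 57 + 19 + 51 + 37 + 15 + 34 = 255.
Each contributed unit returns 4.200 to the group, so the social optimum is full contribution by everyone: group total = 4.200 × 255 = 1071.00.
Efficiency loss = (4.200 − 1) × 255 = 816.00.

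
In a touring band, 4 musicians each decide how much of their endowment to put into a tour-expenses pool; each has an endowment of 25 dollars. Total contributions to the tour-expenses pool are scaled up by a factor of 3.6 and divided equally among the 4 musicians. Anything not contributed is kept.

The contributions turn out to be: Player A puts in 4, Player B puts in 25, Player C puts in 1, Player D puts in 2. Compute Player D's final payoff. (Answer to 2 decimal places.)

Total contributed: 4 + 25 + 1 + 2 = 32.
Each receives 3.6 × 32 / 4 = 28.80 from the tour-expenses pool.
Player D keeps 25 − 2 = 23, so Player D's payoff is 23 + 28.80 = 51.80.

51.80 dollars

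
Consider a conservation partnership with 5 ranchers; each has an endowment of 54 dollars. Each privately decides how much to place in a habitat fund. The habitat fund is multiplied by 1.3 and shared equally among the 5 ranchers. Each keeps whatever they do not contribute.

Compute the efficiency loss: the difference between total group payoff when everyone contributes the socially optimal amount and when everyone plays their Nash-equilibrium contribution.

81.00 dollars

Each contributed unit returns 1.3/5 = 0.2600 to its contributor — below 1 — so contributing 0 is dominant for every player. At the Nash equilibrium everyone keeps their 54, and the group total is 5 × 54 = 270.
Each contributed unit returns 1.300 to the group as a whole (0.2600 to each of 5 players), which exceeds 1, so the social optimum is full contribution: group total = 1.300 × 270 = 351.00.
Efficiency loss = 351.00 − 270 = 81.00.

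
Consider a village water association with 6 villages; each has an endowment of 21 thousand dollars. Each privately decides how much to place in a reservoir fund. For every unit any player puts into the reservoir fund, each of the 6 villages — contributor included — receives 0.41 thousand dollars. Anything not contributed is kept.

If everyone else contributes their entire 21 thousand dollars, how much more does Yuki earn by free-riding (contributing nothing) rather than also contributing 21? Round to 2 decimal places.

12.39 thousand dollars

Switching from a contribution of 21 to 0 lets Yuki keep an extra 21 thousand dollars, but lowers the reservoir fund by 21, which costs Yuki their own share of that drop: 0.41 × 21 = 8.61.
Net gain = 21 − 8.61 = 12.39. The private return per contributed unit (0.41) is below 1, so free-riding is indeed the best response regardless of what the others do.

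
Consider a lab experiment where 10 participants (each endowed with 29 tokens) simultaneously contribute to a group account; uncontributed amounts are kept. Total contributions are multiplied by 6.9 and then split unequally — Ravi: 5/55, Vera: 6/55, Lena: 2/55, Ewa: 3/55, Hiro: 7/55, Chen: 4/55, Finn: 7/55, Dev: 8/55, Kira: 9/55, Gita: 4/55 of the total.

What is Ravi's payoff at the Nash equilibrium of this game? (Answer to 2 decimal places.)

65.38 tokens

A player with share s gets back 6.9·s per unit contributed, so full contribution is dominant for anyone with s > 1/6.9 = 0.1449 and zero contribution is dominant for anyone below.
Dev and Kira are above the threshold, contributing 29 each; the remaining 8 contribute 0. Total contributed: 58.
Ravi keeps 29 and receives 6.9 × 58 × 5/55 = 36.38 from the group account, for a payoff of 65.38.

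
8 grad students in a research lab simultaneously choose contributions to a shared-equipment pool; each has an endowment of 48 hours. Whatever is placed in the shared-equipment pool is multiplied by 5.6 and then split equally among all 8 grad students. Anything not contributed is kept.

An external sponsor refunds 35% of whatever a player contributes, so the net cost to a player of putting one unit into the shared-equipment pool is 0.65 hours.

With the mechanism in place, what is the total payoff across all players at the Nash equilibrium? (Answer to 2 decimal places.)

Under the mechanism each unit contributed yields (5.6/8) / 0.65 = 1.0769 back to its contributor per unit of net cost, which exceeds 1, making full contribution the dominant choice for everyone.
At the Nash equilibrium everyone contributes 48. Group total payoff = 8 × (48 × 0.35 + 5.6 × 48) = 2284.80.

2284.80 hours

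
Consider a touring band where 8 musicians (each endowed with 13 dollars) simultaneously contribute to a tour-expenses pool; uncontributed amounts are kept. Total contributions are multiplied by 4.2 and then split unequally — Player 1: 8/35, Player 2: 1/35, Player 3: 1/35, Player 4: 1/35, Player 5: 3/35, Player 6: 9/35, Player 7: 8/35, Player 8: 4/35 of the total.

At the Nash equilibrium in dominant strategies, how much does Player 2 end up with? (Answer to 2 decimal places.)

14.56 dollars

A player with share s gets back 4.2·s per unit contributed, so full contribution is dominant for anyone with s > 1/4.2 = 0.2381 and zero contribution is dominant for anyone below.
Only Player 6 (9/35) clears that bar, contributing 13; the remaining 7 contribute 0. Total contributed: 13.
Player 2 keeps 13 and receives 4.2 × 13 × 1/35 = 1.56 from the tour-expenses pool, for a payoff of 14.56.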